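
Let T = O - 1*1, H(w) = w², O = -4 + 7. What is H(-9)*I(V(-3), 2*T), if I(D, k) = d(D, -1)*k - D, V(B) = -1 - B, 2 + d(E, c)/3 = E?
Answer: -162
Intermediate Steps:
d(E, c) = -6 + 3*E
O = 3
T = 2 (T = 3 - 1*1 = 3 - 1 = 2)
I(D, k) = -D + k*(-6 + 3*D) (I(D, k) = (-6 + 3*D)*k - D = k*(-6 + 3*D) - D = -D + k*(-6 + 3*D))
H(-9)*I(V(-3), 2*T) = (-9)²*(-(-1 - 1*(-3)) + 3*(2*2)*(-2 + (-1 - 1*(-3)))) = 81*(-(-1 + 3) + 3*4*(-2 + (-1 + 3))) = 81*(-1*2 + 3*4*(-2 + 2)) = 81*(-2 + 3*4*0) = 81*(-2 + 0) = 81*(-2) = -162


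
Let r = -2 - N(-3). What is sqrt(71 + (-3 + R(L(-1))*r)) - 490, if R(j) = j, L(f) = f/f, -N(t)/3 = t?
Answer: -490 + sqrt(57) ≈ -482.45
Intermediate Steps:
N(t) = -3*t
L(f) = 1
r = -11 (r = -2 - (-3)*(-3) = -2 - 1*9 = -2 - 9 = -11)
sqrt(71 + (-3 + R(L(-1))*r)) - 490 = sqrt(71 + (-3 + 1*(-11))) - 490 = sqrt(71 + (-3 - 11)) - 490 = sqrt(71 - 14) - 490 = sqrt(57) - 490 = -490 + sqrt(57)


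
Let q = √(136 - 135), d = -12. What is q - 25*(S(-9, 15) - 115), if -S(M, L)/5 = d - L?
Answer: -499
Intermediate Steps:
S(M, L) = 60 + 5*L (S(M, L) = -5*(-12 - L) = 60 + 5*L)
q = 1 (q = √1 = 1)
q - 25*(S(-9, 15) - 115) = 1 - 25*((60 + 5*15) - 115) = 1 - 25*((60 + 75) - 115) = 1 - 25*(135 - 115) = 1 - 25*20 = 1 - 500 = -499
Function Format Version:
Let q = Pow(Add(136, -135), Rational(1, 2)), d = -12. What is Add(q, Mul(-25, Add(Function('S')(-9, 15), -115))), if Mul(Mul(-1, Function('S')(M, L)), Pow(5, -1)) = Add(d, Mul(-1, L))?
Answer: -499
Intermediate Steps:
Function('S')(M, L) = Add(60, Mul(5, L)) (Function('S')(M, L) = Mul(-5, Add(-12, Mul(-1, L))) = Add(60, Mul(5, L)))
q = 1 (q = Pow(1, Rational(1, 2)) = 1)
Add(q, Mul(-25, Add(Function('S')(-9, 15), -115))) = Add(1, Mul(-25, Add(Add(60, Mul(5, 15)), -115))) = Add(1, Mul(-25, Add(Add(60, 75), -115))) = Add(1, Mul(-25, Add(135, -115))) = Add(1, Mul(-25, 20)) = Add(1, -500) = -499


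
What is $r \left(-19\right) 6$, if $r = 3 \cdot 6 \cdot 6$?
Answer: $-12312$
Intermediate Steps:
$r = 108$ ($r = 18 \cdot 6 = 108$)
$r \left(-19\right) 6 = 108 \left(-19\right) 6 = \left(-2052\right) 6 = -12312$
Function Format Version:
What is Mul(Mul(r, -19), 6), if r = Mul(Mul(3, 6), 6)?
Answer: -12312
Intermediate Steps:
r = 108 (r = Mul(18, 6) = 108)
Mul(Mul(r, -19), 6) = Mul(Mul(108, -19), 6) = Mul(-2052, 6) = -12312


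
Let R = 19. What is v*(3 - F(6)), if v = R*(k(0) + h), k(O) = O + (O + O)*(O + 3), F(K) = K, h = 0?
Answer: 0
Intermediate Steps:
k(O) = O + 2*O*(3 + O) (k(O) = O + (2*O)*(3 + O) = O + 2*O*(3 + O))
v = 0 (v = 19*(0*(7 + 2*0) + 0) = 19*(0*(7 + 0) + 0) = 19*(0*7 + 0) = 19*(0 + 0) = 19*0 = 0)
v*(3 - F(6)) = 0*(3 - 1*6) = 0*(3 - 6) = 0*(-3) = 0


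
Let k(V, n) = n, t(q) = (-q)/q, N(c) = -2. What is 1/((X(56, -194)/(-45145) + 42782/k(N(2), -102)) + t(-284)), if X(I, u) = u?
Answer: -2302395/967989196 ≈ -0.0023785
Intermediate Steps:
t(q) = -1
1/((X(56, -194)/(-45145) + 42782/k(N(2), -102)) + t(-284)) = 1/((-194/(-45145) + 42782/(-102)) - 1) = 1/((-194*(-1/45145) + 42782*(-1/102)) - 1) = 1/((194/45145 - 21391/51) - 1) = 1/(-965686801/2302395 - 1) = 1/(-967989196/2302395) = -2302395/967989196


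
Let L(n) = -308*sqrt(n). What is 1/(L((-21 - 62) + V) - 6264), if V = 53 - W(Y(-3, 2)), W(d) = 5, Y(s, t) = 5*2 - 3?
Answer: I/(4*(-1566*I + 77*sqrt(35))) ≈ -0.00014719 + 4.2816e-5*I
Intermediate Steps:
Y(s, t) = 7 (Y(s, t) = 10 - 3 = 7)
V = 48 (V = 53 - 1*5 = 53 - 5 = 48)
1/(L((-21 - 62) + V) - 6264) = 1/(-308*sqrt((-21 - 62) + 48) - 6264) = 1/(-308*sqrt(-83 + 48) - 6264) = 1/(-308*I*sqrt(35) - 6264) = 1/(-6264 - 308*I*sqrt(35))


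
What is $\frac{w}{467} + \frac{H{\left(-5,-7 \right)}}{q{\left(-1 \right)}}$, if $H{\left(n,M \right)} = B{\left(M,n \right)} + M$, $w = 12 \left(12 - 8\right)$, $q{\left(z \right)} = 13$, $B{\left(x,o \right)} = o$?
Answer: $- \frac{4980}{6071} \approx -0.82029$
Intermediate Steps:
$w = 48$ ($w = 12 \cdot 4 = 48$)
$H{\left(n,M \right)} = M + n$ ($H{\left(n,M \right)} = n + M = M + n$)
$\frac{w}{467} + \frac{H{\left(-5,-7 \right)}}{q{\left(-1 \right)}} = \frac{48}{467} + \frac{-7 - 5}{13} = 48 \cdot \frac{1}{467} - \frac{12}{13} = \frac{48}{467} - \frac{12}{13} = - \frac{4980}{6071}$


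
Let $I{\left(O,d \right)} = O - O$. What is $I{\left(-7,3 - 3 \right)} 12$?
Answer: $0$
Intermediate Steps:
$I{\left(O,d \right)} = 0$
$I{\left(-7,3 - 3 \right)} 12 = 0 \cdot 12 = 0$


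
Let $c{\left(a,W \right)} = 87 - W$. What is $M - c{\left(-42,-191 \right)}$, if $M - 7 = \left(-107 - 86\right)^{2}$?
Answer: $36978$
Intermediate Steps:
$M = 37256$ ($M = 7 + \left(-107 - 86\right)^{2} = 7 + \left(-193\right)^{2} = 7 + 37249 = 37256$)
$M - c{\left(-42,-191 \right)} = 37256 - \left(87 - -191\right) = 37256 - \left(87 + 191\right) = 37256 - 278 = 36978$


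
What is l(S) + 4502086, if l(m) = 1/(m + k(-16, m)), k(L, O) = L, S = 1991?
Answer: 8891619851/1975 ≈ 4.5021e+6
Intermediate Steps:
l(m) = 1/(-16 + m) (l(m) = 1/(m - 16) = 1/(-16 + m))
l(S) + 4502086 = 1/(-16 + 1991) + 4502086 = 1/1975 + 4502086 = 8891619851/1975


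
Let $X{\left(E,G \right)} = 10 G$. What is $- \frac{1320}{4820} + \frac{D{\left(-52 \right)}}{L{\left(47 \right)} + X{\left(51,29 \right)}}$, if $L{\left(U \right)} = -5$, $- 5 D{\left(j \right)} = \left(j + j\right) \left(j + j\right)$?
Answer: $- \frac{2700706}{343425} \approx -7.864$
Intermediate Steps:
$D{\left(j \right)} = - \frac{4 j^{2}}{5}$ ($D{\left(j \right)} = - \frac{\left(j + j\right) \left(j + j\right)}{5} = - \frac{2 j 2 j}{5} = - \frac{4 j^{2}}{5}$)
$- \frac{1320}{4820} + \frac{D{\left(-52 \right)}}{L{\left(47 \right)} + X{\left(51,29 \right)}} = - \frac{1320}{4820} + \frac{\left(- \frac{4}{5}\right) \left(-52\right)^{2}}{-5 + 10 \cdot 29} = \left(-1320\right) \frac{1}{4820} + \frac{\left(- \frac{4}{5}\right) 2704}{-5 + 290} = - \frac{66}{241} - \frac{10816}{5 \cdot 285} = - \frac{66}{241} - \frac{10816}{1425} = - \frac{2700706}{343425}$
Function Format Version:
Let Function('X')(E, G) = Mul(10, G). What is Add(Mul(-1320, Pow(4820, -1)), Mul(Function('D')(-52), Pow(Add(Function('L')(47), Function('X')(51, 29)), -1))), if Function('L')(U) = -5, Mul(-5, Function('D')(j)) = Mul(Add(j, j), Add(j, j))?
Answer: Rational(-2700706, 343425) ≈ -7.8640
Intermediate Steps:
Function('D')(j) = Mul(Rational(-4, 5), Pow(j, 2)) (Function('D')(j) = Mul(Rational(-1, 5), Mul(Add(j, j), Add(j, j))) = Mul(Rational(-1, 5), Mul(Mul(2, j), Mul(2, j))) = Mul(Rational(-1, 5), Mul(4, Pow(j, 2))) = Mul(Rational(-4, 5), Pow(j, 2)))
Add(Mul(-1320, Pow(4820, -1)), Mul(Function('D')(-52), Pow(Add(Function('L')(47), Function('X')(51, 29)), -1))) = Add(Mul(-1320, Pow(4820, -1)), Mul(Mul(Rational(-4, 5), Pow(-52, 2)), Pow(Add(-5, Mul(10, 29)), -1))) = Add(Mul(-1320, Rational(1, 4820)), Mul(Mul(Rational(-4, 5), 2704), Pow(Add(-5, 290), -1))) = Add(Rational(-66, 241), Mul(Rational(-10816, 5), Pow(285, -1))) = Add(Rational(-66, 241), Mul(Rational(-10816, 5), Rational(1, 285))) = Add(Rational(-66, 241), Rational(-10816, 1425)) = Rational(-2700706, 343425)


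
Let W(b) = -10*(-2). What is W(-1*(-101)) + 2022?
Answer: 2042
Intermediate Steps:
W(b) = 20
W(-1*(-101)) + 2022 = 20 + 2022 = 2042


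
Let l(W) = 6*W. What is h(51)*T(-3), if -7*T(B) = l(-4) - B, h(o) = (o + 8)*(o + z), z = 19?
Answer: 12390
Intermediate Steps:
h(o) = (8 + o)*(19 + o) (h(o) = (o + 8)*(o + 19) = (8 + o)*(19 + o))
T(B) = 24/7 + B/7 (T(B) = -(6*(-4) - B)/7 = -(-24 - B)/7 = 24/7 + B/7)
h(51)*T(-3) = (152 + 51² + 27*51)*(24/7 + (⅐)*(-3)) = (152 + 2601 + 1377)*(24/7 - 3/7) = 4130*3 = 12390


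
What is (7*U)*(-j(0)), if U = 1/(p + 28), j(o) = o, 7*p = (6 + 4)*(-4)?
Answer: 0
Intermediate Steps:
p = -40/7 (p = ((6 + 4)*(-4))/7 = (10*(-4))/7 = (1/7)*(-40) = -40/7 ≈ -5.7143)
U = 7/156 (U = 1/(-40/7 + 28) = 1/(156/7) = 7/156 ≈ 0.044872)
(7*U)*(-j(0)) = (7*(7/156))*(-1*0) = (49/156)*0 = 0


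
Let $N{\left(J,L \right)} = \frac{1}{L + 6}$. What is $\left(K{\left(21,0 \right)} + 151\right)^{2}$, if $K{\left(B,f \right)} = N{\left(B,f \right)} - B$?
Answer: $\frac{609961}{36} \approx 16943.0$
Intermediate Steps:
$N{\left(J,L \right)} = \frac{1}{6 + L}$
$K{\left(B,f \right)} = \frac{1}{6 + f} - B$
$\left(K{\left(21,0 \right)} + 151\right)^{2} = \left(\frac{1 - 21 \left(6 + 0\right)}{6 + 0} + 151\right)^{2} = \left(\frac{1 - 21 \cdot 6}{6} + 151\right)^{2} = \left(\frac{1 - 126}{6} + 151\right)^{2} = \left(\frac{1}{6} \left(-125\right) + 151\right)^{2} = \left(- \frac{125}{6} + 151\right)^{2} = \left(\frac{781}{6}\right)^{2} = \frac{609961}{36}$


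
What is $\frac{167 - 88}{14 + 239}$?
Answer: $\frac{79}{253} \approx 0.31225$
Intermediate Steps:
$\frac{167 - 88}{14 + 239} = \frac{79}{253}$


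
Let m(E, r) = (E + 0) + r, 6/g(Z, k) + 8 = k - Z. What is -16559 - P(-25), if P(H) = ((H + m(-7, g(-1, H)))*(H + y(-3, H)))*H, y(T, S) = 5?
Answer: -1861/4 ≈ -465.25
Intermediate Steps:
g(Z, k) = 6/(-8 + k - Z) (g(Z, k) = 6/(-8 + (k - Z)) = 6/(-8 + k - Z))
m(E, r) = E + r
P(H) = H*(5 + H)*(-7 + H + 6/(-7 + H)) (P(H) = ((H + (-7 + 6/(-8 + H - 1*(-1))))*(H + 5))*H = ((H + (-7 + 6/(-8 + H + 1)))*(5 + H))*H = ((H + (-7 + 6/(-7 + H)))*(5 + H))*H = ((-7 + H + 6/(-7 + H))*(5 + H))*H = ((5 + H)*(-7 + H + 6/(-7 + H)))*H = H*(5 + H)*(-7 + H + 6/(-7 + H)))
-16559 - P(-25) = -16559 - (-25)*(275 + (-25)³ - 15*(-25) - 9*(-25)²)/(-7 - 25) = -16559 - (-25)*(275 - 15625 + 375 - 9*625)/(-32) = -16559 - (-25)*(-1)*(275 - 15625 + 375 - 5625)/32 = -16559 - (-25)*(-1)*(-20600)/32 = -16559 - 1*(-64375/4) = -16559 + 64375/4 = -1861/4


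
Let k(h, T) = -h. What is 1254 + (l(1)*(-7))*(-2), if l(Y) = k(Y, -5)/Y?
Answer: 1240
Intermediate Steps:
l(Y) = -1 (l(Y) = (-Y)/Y = -1)
1254 + (l(1)*(-7))*(-2) = 1254 - 1*(-7)*(-2) = 1254 + 7*(-2) = 1254 - 14 = 1240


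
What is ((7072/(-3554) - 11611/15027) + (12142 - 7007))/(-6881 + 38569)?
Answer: 68523014473/423081999276 ≈ 0.16196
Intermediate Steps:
((7072/(-3554) - 11611/15027) + (12142 - 7007))/(-6881 + 38569) = ((7072*(-1/3554) - 11611*1/15027) + 5135)/31688 = ((-3536/1777 - 11611/15027) + 5135)*(1/31688) = (-73768219/26702979 + 5135)*(1/31688) = (137046028946/26702979)*(1/31688) = 68523014473/423081999276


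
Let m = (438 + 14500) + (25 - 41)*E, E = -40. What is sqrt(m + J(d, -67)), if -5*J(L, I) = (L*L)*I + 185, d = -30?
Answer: sqrt(27601) ≈ 166.14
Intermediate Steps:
J(L, I) = -37 - I*L**2/5 (J(L, I) = -((L*L)*I + 185)/5 = -(L**2*I + 185)/5 = -(I*L**2 + 185)/5 = -(185 + I*L**2)/5 = -37 - I*L**2/5)
m = 15578 (m = (438 + 14500) + (25 - 41)*(-40) = 14938 - 16*(-40) = 14938 + 640 = 15578)
sqrt(m + J(d, -67)) = sqrt(15578 + (-37 - 1/5*(-67)*(-30)**2)) = sqrt(15578 + (-37 - 1/5*(-67)*900)) = sqrt(15578 + (-37 + 12060)) = sqrt(15578 + 12023) = sqrt(27601)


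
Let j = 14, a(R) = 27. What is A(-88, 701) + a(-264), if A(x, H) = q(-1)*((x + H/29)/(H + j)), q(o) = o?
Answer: 561696/20735 ≈ 27.089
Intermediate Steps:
A(x, H) = -(x + H/29)/(14 + H) (A(x, H) = -(x + H/29)/(H + 14) = -(x + H*(1/29))/(14 + H) = -(x + H/29)/(14 + H))
A(-88, 701) + a(-264) = (-1*(-88) - 1/29*701)/(14 + 701) + 27 = (88 - 701/29)/715 + 27 = (1/715)*(1851/29) + 27 = 1851/20735 + 27 = 561696/20735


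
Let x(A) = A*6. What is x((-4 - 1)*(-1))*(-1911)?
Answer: -57330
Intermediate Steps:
x(A) = 6*A
x((-4 - 1)*(-1))*(-1911) = (6*((-4 - 1)*(-1)))*(-1911) = (6*(-5*(-1)))*(-1911) = (6*5)*(-1911) = 30*(-1911) = -57330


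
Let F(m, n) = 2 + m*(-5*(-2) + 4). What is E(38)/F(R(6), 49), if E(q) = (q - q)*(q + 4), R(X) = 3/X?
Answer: 0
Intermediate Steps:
F(m, n) = 2 + 14*m (F(m, n) = 2 + m*(10 + 4) = 2 + m*14 = 2 + 14*m)
E(q) = 0 (E(q) = 0*(4 + q) = 0)
E(38)/F(R(6), 49) = 0/(2 + 14*(3/6)) = 0/(2 + 14*(3*(1/6))) = 0/(2 + 14*(1/2)) = 0/(2 + 7) = 0/9 = 0*(1/9) = 0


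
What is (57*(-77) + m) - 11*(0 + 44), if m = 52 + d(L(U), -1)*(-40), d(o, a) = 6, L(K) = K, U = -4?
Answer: -5061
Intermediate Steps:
m = -188 (m = 52 + 6*(-40) = 52 - 240 = -188)
(57*(-77) + m) - 11*(0 + 44) = (57*(-77) - 188) - 11*(0 + 44) = (-4389 - 188) - 11*44 = -4577 - 484 = -5061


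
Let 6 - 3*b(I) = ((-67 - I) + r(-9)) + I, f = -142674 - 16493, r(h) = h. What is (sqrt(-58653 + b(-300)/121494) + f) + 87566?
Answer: -71601 + 2*I*sqrt(54110295747917)/60747 ≈ -71601.0 + 242.18*I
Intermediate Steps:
f = -159167
b(I) = 82/3 (b(I) = 2 - (((-67 - I) - 9) + I)/3 = 2 - ((-76 - I) + I)/3 = 2 - 1/3*(-76) = 2 + 76/3 = 82/3)
(sqrt(-58653 + b(-300)/121494) + f) + 87566 = (sqrt(-58653 + (82/3)/121494) - 159167) + 87566 = (sqrt(-58653 + (82/3)*(1/121494)) - 159167) + 87566 = (sqrt(-58653 + 41/182241) - 159167) + 87566 = (sqrt(-10688981332/182241) - 159167) + 87566 = (2*I*sqrt(54110295747917)/60747 - 159167) + 87566 = (-159167 + 2*I*sqrt(54110295747917)/60747) + 87566 = -71601 + 2*I*sqrt(54110295747917)/60747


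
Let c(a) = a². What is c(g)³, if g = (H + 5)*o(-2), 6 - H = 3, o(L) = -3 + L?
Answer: 4096000000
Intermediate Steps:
H = 3 (H = 6 - 1*3 = 6 - 3 = 3)
g = -40 (g = (3 + 5)*(-3 - 2) = 8*(-5) = -40)
c(g)³ = ((-40)²)³ = 1600³ = 4096000000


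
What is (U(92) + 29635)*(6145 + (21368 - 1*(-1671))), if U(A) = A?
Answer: 867552768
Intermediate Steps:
(U(92) + 29635)*(6145 + (21368 - 1*(-1671))) = (92 + 29635)*(6145 + (21368 - 1*(-1671))) = 29727*(6145 + (21368 + 1671)) = 29727*(6145 + 23039) = 29727*29184 = 867552768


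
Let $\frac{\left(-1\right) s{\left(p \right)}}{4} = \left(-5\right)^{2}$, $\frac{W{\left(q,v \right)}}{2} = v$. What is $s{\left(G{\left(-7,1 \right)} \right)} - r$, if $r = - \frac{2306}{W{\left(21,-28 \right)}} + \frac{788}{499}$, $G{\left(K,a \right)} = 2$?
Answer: $- \frac{1994611}{13972} \approx -142.76$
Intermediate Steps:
$W{\left(q,v \right)} = 2 v$
$s{\left(p \right)} = -100$ ($s{\left(p \right)} = - 4 \left(-5\right)^{2} = \left(-4\right) 25 = -100$)
$r = \frac{597411}{13972}$ ($r = - \frac{2306}{2 \left(-28\right)} + \frac{788}{499} = - \frac{2306}{-56} + 788 \cdot \frac{1}{499} = \left(-2306\right) \left(- \frac{1}{56}\right) + \frac{788}{499} = \frac{1153}{28} + \frac{788}{499} = \frac{597411}{13972} \approx 42.758$)
$s{\left(G{\left(-7,1 \right)} \right)} - r = -100 - \frac{597411}{13972} = - \frac{1994611}{13972}$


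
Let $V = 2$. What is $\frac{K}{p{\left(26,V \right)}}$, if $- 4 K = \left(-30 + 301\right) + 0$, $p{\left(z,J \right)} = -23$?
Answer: $\frac{271}{92} \approx 2.9457$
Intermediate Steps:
$K = - \frac{271}{4}$ ($K = - \frac{\left(-30 + 301\right) + 0}{4} = - \frac{271 + 0}{4} = \left(- \frac{1}{4}\right) 271 = - \frac{271}{4} \approx -67.75$)
$\frac{K}{p{\left(26,V \right)}} = - \frac{271}{4 \left(-23\right)} = \left(- \frac{271}{4}\right) \left(- \frac{1}{23}\right) = \frac{271}{92}$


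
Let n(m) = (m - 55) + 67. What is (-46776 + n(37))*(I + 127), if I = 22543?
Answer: -1059301090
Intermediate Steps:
n(m) = 12 + m (n(m) = (-55 + m) + 67 = 12 + m)
(-46776 + n(37))*(I + 127) = (-46776 + (12 + 37))*(22543 + 127) = (-46776 + 49)*22670 = -46727*22670 = -1059301090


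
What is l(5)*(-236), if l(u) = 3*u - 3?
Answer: -2832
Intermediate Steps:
l(u) = -3 + 3*u
l(5)*(-236) = (-3 + 3*5)*(-236) = (-3 + 15)*(-236) = 12*(-236) = -2832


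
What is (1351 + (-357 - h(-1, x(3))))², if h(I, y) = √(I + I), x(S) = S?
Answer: (994 - I*√2)² ≈ 9.8803e+5 - 2811.0*I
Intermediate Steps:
h(I, y) = √2*√I (h(I, y) = √(2*I) = √2*√I)
(1351 + (-357 - h(-1, x(3))))² = (1351 + (-357 - √2*√(-1)))² = (1351 + (-357 - √2*I))² = (1351 + (-357 - I*√2))² = (994 - I*√2)²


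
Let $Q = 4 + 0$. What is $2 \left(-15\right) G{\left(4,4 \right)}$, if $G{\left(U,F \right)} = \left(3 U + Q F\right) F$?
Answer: $-3360$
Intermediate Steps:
$Q = 4$
$G{\left(U,F \right)} = F \left(3 U + 4 F\right)$ ($G{\left(U,F \right)} = \left(3 U + 4 F\right) F = F \left(3 U + 4 F\right)$)
$2 \left(-15\right) G{\left(4,4 \right)} = 2 \left(-15\right) 4 \left(3 \cdot 4 + 4 \cdot 4\right) = - 30 \cdot 4 \left(12 + 16\right) = - 30 \cdot 4 \cdot 28 = \left(-30\right) 112 = -3360$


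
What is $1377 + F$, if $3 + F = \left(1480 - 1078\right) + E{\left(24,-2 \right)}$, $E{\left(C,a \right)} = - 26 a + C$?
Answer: $1852$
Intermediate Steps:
$E{\left(C,a \right)} = C - 26 a$
$F = 475$ ($F = -3 + \left(\left(1480 - 1078\right) + \left(24 - -52\right)\right) = -3 + \left(\left(1480 - 1078\right) + \left(24 + 52\right)\right) = -3 + \left(\left(1480 - 1078\right) + 76\right) = -3 + \left(402 + 76\right) = -3 + 478 = 475$)
$1377 + F = 1377 + 475 = 1852$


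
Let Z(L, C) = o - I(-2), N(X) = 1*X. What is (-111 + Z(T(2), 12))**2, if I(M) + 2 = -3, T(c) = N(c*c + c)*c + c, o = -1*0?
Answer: 11236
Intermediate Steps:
o = 0
N(X) = X
T(c) = c + c*(c + c**2) (T(c) = (c*c + c)*c + c = (c**2 + c)*c + c = (c + c**2)*c + c = c*(c + c**2) + c = c + c*(c + c**2))
I(M) = -5 (I(M) = -2 - 3 = -5)
Z(L, C) = 5 (Z(L, C) = 0 - 1*(-5) = 0 + 5 = 5)
(-111 + Z(T(2), 12))**2 = (-111 + 5)**2 = (-106)**2 = 11236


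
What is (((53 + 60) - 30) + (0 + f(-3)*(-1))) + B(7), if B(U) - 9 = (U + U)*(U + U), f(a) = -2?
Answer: 290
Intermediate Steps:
B(U) = 9 + 4*U² (B(U) = 9 + (U + U)*(U + U) = 9 + (2*U)*(2*U) = 9 + 4*U²)
(((53 + 60) - 30) + (0 + f(-3)*(-1))) + B(7) = (((53 + 60) - 30) + (0 - 2*(-1))) + (9 + 4*7²) = ((113 - 30) + (0 + 2)) + (9 + 4*49) = (83 + 2) + (9 + 196) = 85 + 205 = 290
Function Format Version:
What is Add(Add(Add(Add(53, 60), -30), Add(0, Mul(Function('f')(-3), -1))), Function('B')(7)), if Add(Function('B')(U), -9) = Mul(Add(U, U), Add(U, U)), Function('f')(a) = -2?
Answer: 290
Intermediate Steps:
Function('B')(U) = Add(9, Mul(4, Pow(U, 2))) (Function('B')(U) = Add(9, Mul(Add(U, U), Add(U, U))) = Add(9, Mul(Mul(2, U), Mul(2, U))) = Add(9, Mul(4, Pow(U, 2))))
Add(Add(Add(Add(53, 60), -30), Add(0, Mul(Function('f')(-3), -1))), Function('B')(7)) = Add(Add(Add(Add(53, 60), -30), Add(0, Mul(-2, -1))), Add(9, Mul(4, Pow(7, 2)))) = Add(Add(Add(113, -30), Add(0, 2)), Add(9, Mul(4, 49))) = Add(Add(83, 2), Add(9, 196)) = Add(85, 205) = 290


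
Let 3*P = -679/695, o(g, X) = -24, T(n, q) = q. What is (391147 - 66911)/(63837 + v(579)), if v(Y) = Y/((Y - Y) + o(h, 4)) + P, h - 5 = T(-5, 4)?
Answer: 5408256480/1064393323 ≈ 5.0811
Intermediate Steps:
h = 9 (h = 5 + 4 = 9)
P = -679/2085 (P = (-679/695)/3 = (-679*1/695)/3 = (⅓)*(-679/695) = -679/2085 ≈ -0.32566)
v(Y) = -679/2085 - Y/24 (v(Y) = Y/((Y - Y) - 24) - 679/2085 = Y/(0 - 24) - 679/2085 = Y/(-24) - 679/2085 = -Y/24 - 679/2085 = -679/2085 - Y/24)
(391147 - 66911)/(63837 + v(579)) = (391147 - 66911)/(63837 + (-679/2085 - 1/24*579)) = 324236/(63837 + (-679/2085 - 193/8)) = 324236/(63837 - 407837/16680) = 324236/(1064393323/16680) = 324236*(16680/1064393323) = 5408256480/1064393323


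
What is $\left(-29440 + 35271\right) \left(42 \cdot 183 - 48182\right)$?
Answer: $-236132176$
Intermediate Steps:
$\left(-29440 + 35271\right) \left(42 \cdot 183 - 48182\right) = 5831 \left(7686 - 48182\right) = 5831 \left(-40496\right) = -236132176$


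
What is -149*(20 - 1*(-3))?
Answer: -3427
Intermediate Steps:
-149*(20 - 1*(-3)) = -149*(20 + 3) = -149*23 = -3427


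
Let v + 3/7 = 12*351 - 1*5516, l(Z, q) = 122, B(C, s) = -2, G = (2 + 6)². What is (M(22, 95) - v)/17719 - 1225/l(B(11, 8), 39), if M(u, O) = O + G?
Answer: -11591589/1164002 ≈ -9.9584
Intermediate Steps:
G = 64 (G = 8² = 64)
M(u, O) = 64 + O (M(u, O) = O + 64 = 64 + O)
v = -9131/7 (v = -3/7 + (12*351 - 1*5516) = -3/7 + (4212 - 5516) = -3/7 - 1304 = -9131/7 ≈ -1304.4)
(M(22, 95) - v)/17719 - 1225/l(B(11, 8), 39) = ((64 + 95) - 1*(-9131/7))/17719 - 1225/122 = (159 + 9131/7)*(1/17719) - 1225*1/122 = (10244/7)*(1/17719) - 1225/122 = 788/9541 - 1225/122 = -11591589/1164002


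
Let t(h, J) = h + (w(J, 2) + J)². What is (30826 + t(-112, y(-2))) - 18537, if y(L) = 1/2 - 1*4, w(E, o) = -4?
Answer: 48933/4 ≈ 12233.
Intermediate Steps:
y(L) = -7/2 (y(L) = ½ - 4 = -7/2)
t(h, J) = h + (-4 + J)²
(30826 + t(-112, y(-2))) - 18537 = (30826 + (-112 + (-4 - 7/2)²)) - 18537 = (30826 + (-112 + (-15/2)²)) - 18537 = (30826 + (-112 + 225/4)) - 18537 = (30826 - 223/4) - 18537 = 123081/4 - 18537 = 48933/4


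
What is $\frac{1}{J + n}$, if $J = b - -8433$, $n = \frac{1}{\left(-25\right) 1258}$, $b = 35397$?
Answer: $\frac{31450}{1378453499} \approx 2.2815 \cdot 10^{-5}$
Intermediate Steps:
$n = - \frac{1}{31450}$ ($n = \frac{1}{-31450} = - \frac{1}{31450} \approx -3.1797 \cdot 10^{-5}$)
$J = 43830$ ($J = 35397 - -8433 = 35397 + 8433 = 43830$)
$\frac{1}{J + n} = \frac{1}{43830 - \frac{1}{31450}} = \frac{1}{\frac{1378453499}{31450}} = \frac{31450}{1378453499}$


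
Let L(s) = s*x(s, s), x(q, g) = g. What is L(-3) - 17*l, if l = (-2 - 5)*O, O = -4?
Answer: -467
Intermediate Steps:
L(s) = s² (L(s) = s*s = s²)
l = 28 (l = (-2 - 5)*(-4) = -7*(-4) = 28)
L(-3) - 17*l = (-3)² - 17*28 = 9 - 476 = -467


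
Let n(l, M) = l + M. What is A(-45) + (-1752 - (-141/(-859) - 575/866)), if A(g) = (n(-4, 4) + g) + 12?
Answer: -1327478971/743894 ≈ -1784.5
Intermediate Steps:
n(l, M) = M + l
A(g) = 12 + g (A(g) = ((4 - 4) + g) + 12 = (0 + g) + 12 = g + 12 = 12 + g)
A(-45) + (-1752 - (-141/(-859) - 575/866)) = (12 - 45) + (-1752 - (-141/(-859) - 575/866)) = -33 + (-1752 - (-141*(-1/859) - 575*1/866)) = -33 + (-1752 - (141/859 - 575/866)) = -33 + (-1752 - 1*(-371819/743894)) = -33 + (-1752 + 371819/743894) = -33 - 1302930469/743894 = -1327478971/743894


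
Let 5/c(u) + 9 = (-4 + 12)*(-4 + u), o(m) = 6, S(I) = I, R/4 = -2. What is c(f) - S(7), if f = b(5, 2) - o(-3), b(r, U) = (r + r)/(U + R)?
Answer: -2164/307 ≈ -7.0489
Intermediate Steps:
R = -8 (R = 4*(-2) = -8)
b(r, U) = 2*r/(-8 + U) (b(r, U) = (r + r)/(U - 8) = (2*r)/(-8 + U) = 2*r/(-8 + U))
f = -23/3 (f = 2*5/(-8 + 2) - 1*6 = 2*5/(-6) - 6 = 2*5*(-⅙) - 6 = -5/3 - 6 = -23/3 ≈ -7.6667)
c(u) = 5/(-41 + 8*u) (c(u) = 5/(-9 + (-4 + 12)*(-4 + u)) = 5/(-9 + 8*(-4 + u)) = 5/(-9 + (-32 + 8*u)) = 5/(-41 + 8*u))
c(f) - S(7) = 5/(-41 + 8*(-23/3)) - 1*7 = 5/(-41 - 184/3) - 7 = 5/(-307/3) - 7 = 5*(-3/307) - 7 = -15/307 - 7 = -2164/307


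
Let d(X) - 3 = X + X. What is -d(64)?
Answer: -131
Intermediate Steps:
d(X) = 3 + 2*X (d(X) = 3 + (X + X) = 3 + 2*X)
-d(64) = -(3 + 2*64) = -(3 + 128) = -1*131 = -131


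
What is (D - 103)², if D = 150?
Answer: 2209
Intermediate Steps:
(D - 103)² = (150 - 103)² = 47² = 2209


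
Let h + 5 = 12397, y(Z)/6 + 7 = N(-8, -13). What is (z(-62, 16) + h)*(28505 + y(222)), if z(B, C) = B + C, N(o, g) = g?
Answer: 350441210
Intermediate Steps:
y(Z) = -120 (y(Z) = -42 + 6*(-13) = -42 - 78 = -120)
h = 12392 (h = -5 + 12397 = 12392)
(z(-62, 16) + h)*(28505 + y(222)) = ((-62 + 16) + 12392)*(28505 - 120) = (-46 + 12392)*28385 = 12346*28385 = 350441210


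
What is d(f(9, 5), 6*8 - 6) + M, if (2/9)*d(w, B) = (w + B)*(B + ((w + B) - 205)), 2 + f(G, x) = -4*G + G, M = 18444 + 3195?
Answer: 12864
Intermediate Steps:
M = 21639
f(G, x) = -2 - 3*G (f(G, x) = -2 + (-4*G + G) = -2 - 3*G)
d(w, B) = 9*(B + w)*(-205 + w + 2*B)/2 (d(w, B) = 9*((w + B)*(B + ((w + B) - 205)))/2 = 9*((B + w)*(B + ((B + w) - 205)))/2 = 9*((B + w)*(B + (-205 + B + w)))/2 = 9*((B + w)*(-205 + w + 2*B))/2 = 9*(B + w)*(-205 + w + 2*B)/2)
d(f(9, 5), 6*8 - 6) + M = (9*(6*8 - 6)**2 - 1845*(6*8 - 6)/2 - 1845*(-2 - 3*9)/2 + 9*(-2 - 3*9)**2/2 + 27*(6*8 - 6)*(-2 - 3*9)/2) + 21639 = (9*(48 - 6)**2 - 1845*(48 - 6)/2 - 1845*(-2 - 27)/2 + 9*(-2 - 27)**2/2 + 27*(48 - 6)*(-2 - 27)/2) + 21639 = (9*42**2 - 1845/2*42 - 1845/2*(-29) + (9/2)*(-29)**2 + (27/2)*42*(-29)) + 21639 = (9*1764 - 38745 + 53505/2 + (9/2)*841 - 16443) + 21639 = (15876 - 38745 + 53505/2 + 7569/2 - 16443) + 21639 = -8775 + 21639 = 12864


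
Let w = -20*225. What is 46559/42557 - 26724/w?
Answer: 112234064/15958875 ≈ 7.0327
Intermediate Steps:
w = -4500
46559/42557 - 26724/w = 46559/42557 - 26724/(-4500) = 46559*(1/42557) - 26724*(-1/4500) = 46559/42557 + 2227/375 = 112234064/15958875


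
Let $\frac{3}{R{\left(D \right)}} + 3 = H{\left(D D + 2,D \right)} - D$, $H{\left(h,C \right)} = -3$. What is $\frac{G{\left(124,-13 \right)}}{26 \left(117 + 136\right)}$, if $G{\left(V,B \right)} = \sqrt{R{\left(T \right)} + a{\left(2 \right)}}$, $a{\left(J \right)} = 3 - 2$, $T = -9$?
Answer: $\frac{\sqrt{2}}{6578} \approx 0.00021499$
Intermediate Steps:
$a{\left(J \right)} = 1$
$R{\left(D \right)} = \frac{3}{-6 - D}$ ($R{\left(D \right)} = \frac{3}{-3 - \left(3 + D\right)} = \frac{3}{-6 - D}$)
$G{\left(V,B \right)} = \sqrt{2}$ ($G{\left(V,B \right)} = \sqrt{- \frac{3}{6 - 9} + 1} = \sqrt{- \frac{3}{-3} + 1} = \sqrt{\left(-3\right) \left(- \frac{1}{3}\right) + 1} = \sqrt{1 + 1} = \sqrt{2}$)
$\frac{G{\left(124,-13 \right)}}{26 \left(117 + 136\right)} = \frac{\sqrt{2}}{26 \left(117 + 136\right)} = \frac{\sqrt{2}}{26 \cdot 253} = \frac{\sqrt{2}}{6578}$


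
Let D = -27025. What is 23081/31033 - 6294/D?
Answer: 819085727/838666825 ≈ 0.97665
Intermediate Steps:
23081/31033 - 6294/D = 23081/31033 - 6294/(-27025) = 23081*(1/31033) - 6294*(-1/27025) = 23081/31033 + 6294/27025 = 819085727/838666825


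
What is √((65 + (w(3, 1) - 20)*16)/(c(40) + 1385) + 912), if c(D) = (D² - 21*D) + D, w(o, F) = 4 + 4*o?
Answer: √4354095385/2185 ≈ 30.199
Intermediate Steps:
c(D) = D² - 20*D
√((65 + (w(3, 1) - 20)*16)/(c(40) + 1385) + 912) = √((65 + ((4 + 4*3) - 20)*16)/(40*(-20 + 40) + 1385) + 912) = √((65 + ((4 + 12) - 20)*16)/(40*20 + 1385) + 912) = √((65 + (16 - 20)*16)/(800 + 1385) + 912) = √((65 - 4*16)/2185 + 912) = √((65 - 64)*(1/2185) + 912) = √(1*(1/2185) + 912) = √(1/2185 + 912) = √(1992721/2185) = √4354095385/2185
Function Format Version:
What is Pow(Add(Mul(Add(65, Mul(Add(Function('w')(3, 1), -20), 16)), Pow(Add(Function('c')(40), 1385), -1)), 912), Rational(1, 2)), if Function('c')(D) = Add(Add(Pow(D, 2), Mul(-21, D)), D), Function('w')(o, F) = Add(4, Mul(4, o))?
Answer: Mul(Rational(1, 2185), Pow(4354095385, Rational(1, 2))) ≈ 30.199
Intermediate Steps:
Function('c')(D) = Add(Pow(D, 2), Mul(-20, D))
Pow(Add(Mul(Add(65, Mul(Add(Function('w')(3, 1), -20), 16)), Pow(Add(Function('c')(40), 1385), -1)), 912), Rational(1, 2)) = Pow(Add(Mul(Add(65, Mul(Add(Add(4, Mul(4, 3)), -20), 16)), Pow(Add(Mul(40, Add(-20, 40)), 1385), -1)), 912), Rational(1, 2)) = Pow(Add(Mul(Add(65, Mul(Add(Add(4, 12), -20), 16)), Pow(Add(Mul(40, 20), 1385), -1)), 912), Rational(1, 2)) = Pow(Add(Mul(Add(65, Mul(Add(16, -20), 16)), Pow(Add(800, 1385), -1)), 912), Rational(1, 2)) = Pow(Add(Mul(Add(65, Mul(-4, 16)), Pow(2185, -1)), 912), Rational(1, 2)) = Pow(Add(Mul(Add(65, -64), Rational(1, 2185)), 912), Rational(1, 2)) = Pow(Add(Mul(1, Rational(1, 2185)), 912), Rational(1, 2)) = Pow(Add(Rational(1, 2185), 912), Rational(1, 2)) = Pow(Rational(1992721, 2185), Rational(1, 2)) = Mul(Rational(1, 2185), Pow(4354095385, Rational(1, 2)))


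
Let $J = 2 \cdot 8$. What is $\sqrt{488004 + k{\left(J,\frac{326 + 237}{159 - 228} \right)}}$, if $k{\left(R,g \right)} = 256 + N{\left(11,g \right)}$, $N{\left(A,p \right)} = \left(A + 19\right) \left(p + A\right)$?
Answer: $\frac{2 \sqrt{64583655}}{23} \approx 698.82$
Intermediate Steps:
$J = 16$
$N{\left(A,p \right)} = \left(19 + A\right) \left(A + p\right)$
$k{\left(R,g \right)} = 586 + 30 g$ ($k{\left(R,g \right)} = 256 + \left(11^{2} + 19 \cdot 11 + 19 g + 11 g\right) = 256 + \left(121 + 209 + 19 g + 11 g\right) = 256 + \left(330 + 30 g\right) = 586 + 30 g$)
$\sqrt{488004 + k{\left(J,\frac{326 + 237}{159 - 228} \right)}} = \sqrt{488004 + \left(586 + 30 \frac{326 + 237}{159 - 228}\right)} = \sqrt{488004 + \left(586 + 30 \frac{563}{-69}\right)} = \sqrt{488004 + \left(586 + 30 \cdot 563 \left(- \frac{1}{69}\right)\right)} = \sqrt{488004 + \left(586 + 30 \left(- \frac{563}{69}\right)\right)} = \sqrt{488004 + \left(586 - \frac{5630}{23}\right)} = \sqrt{488004 + \frac{7848}{23}} = \sqrt{\frac{11231940}{23}} = \frac{2 \sqrt{64583655}}{23}$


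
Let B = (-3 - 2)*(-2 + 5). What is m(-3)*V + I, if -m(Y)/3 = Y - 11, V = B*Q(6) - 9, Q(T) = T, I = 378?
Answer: -3780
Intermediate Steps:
B = -15 (B = -5*3 = -15)
V = -99 (V = -15*6 - 9 = -90 - 9 = -99)
m(Y) = 33 - 3*Y (m(Y) = -3*(Y - 11) = -3*(-11 + Y) = 33 - 3*Y)
m(-3)*V + I = (33 - 3*(-3))*(-99) + 378 = (33 + 9)*(-99) + 378 = 42*(-99) + 378 = -4158 + 378 = -3780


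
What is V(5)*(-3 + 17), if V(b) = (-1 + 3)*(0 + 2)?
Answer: 56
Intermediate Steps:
V(b) = 4 (V(b) = 2*2 = 4)
V(5)*(-3 + 17) = 4*(-3 + 17) = 4*14 = 56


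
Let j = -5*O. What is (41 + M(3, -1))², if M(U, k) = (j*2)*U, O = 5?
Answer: 11881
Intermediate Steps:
j = -25 (j = -5*5 = -25)
M(U, k) = -50*U (M(U, k) = (-25*2)*U = -50*U)
(41 + M(3, -1))² = (41 - 50*3)² = (41 - 150)² = (-109)² = 11881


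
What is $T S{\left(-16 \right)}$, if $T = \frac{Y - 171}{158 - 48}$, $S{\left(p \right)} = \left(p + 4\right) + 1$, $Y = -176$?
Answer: $\frac{347}{10} \approx 34.7$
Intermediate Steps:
$S{\left(p \right)} = 5 + p$ ($S{\left(p \right)} = \left(4 + p\right) + 1 = 5 + p$)
$T = - \frac{347}{110}$ ($T = \frac{-176 - 171}{158 - 48} = - \frac{347}{110} \approx -3.1545$)
$T S{\left(-16 \right)} = - \frac{347 \left(5 - 16\right)}{110} = \left(- \frac{347}{110}\right) \left(-11\right) = \frac{347}{10}$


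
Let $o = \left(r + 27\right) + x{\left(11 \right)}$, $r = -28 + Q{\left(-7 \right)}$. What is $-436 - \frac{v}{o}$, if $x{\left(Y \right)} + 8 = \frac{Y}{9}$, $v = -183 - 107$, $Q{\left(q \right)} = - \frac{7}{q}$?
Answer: $- \frac{29206}{61} \approx -478.79$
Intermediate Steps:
$v = -290$
$x{\left(Y \right)} = -8 + \frac{Y}{9}$
$r = -27$ ($r = -28 - \frac{7}{-7} = -28 - -1 = -28 + 1 = -27$)
$o = - \frac{61}{9}$ ($o = \left(-27 + 27\right) + \left(-8 + \frac{1}{9} \cdot 11\right) = 0 + \left(-8 + \frac{11}{9}\right) = 0 - \frac{61}{9} = - \frac{61}{9} \approx -6.7778$)
$-436 - \frac{v}{o} = -436 - - \frac{290}{- \frac{61}{9}} = -436 - \left(-290\right) \left(- \frac{9}{61}\right) = -436 - \frac{2610}{61} = - \frac{29206}{61}$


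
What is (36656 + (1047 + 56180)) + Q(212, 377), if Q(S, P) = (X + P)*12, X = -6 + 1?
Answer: 98347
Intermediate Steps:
X = -5
Q(S, P) = -60 + 12*P (Q(S, P) = (-5 + P)*12 = -60 + 12*P)
(36656 + (1047 + 56180)) + Q(212, 377) = (36656 + (1047 + 56180)) + (-60 + 12*377) = (36656 + 57227) + (-60 + 4524) = 93883 + 4464 = 98347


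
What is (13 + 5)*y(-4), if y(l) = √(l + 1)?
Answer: 18*I*√3 ≈ 31.177*I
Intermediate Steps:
y(l) = √(1 + l)
(13 + 5)*y(-4) = (13 + 5)*√(1 - 4) = 18*√(-3) = 18*(I*√3) = 18*I*√3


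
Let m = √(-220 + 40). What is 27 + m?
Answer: 27 + 6*I*√5 ≈ 27.0 + 13.416*I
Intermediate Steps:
m = 6*I*√5 (m = √(-180) = 6*I*√5 ≈ 13.416*I)
27 + m = 27 + 6*I*√5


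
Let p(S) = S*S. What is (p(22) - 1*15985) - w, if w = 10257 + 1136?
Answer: -26894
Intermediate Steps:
p(S) = S**2
w = 11393
(p(22) - 1*15985) - w = (22**2 - 1*15985) - 1*11393 = (484 - 15985) - 11393 = -15501 - 11393 = -26894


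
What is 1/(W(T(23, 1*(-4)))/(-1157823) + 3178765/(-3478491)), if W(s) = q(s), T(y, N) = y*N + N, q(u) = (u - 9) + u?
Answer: -447497431677/408860894656 ≈ -1.0945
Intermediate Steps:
q(u) = -9 + 2*u (q(u) = (-9 + u) + u = -9 + 2*u)
T(y, N) = N + N*y (T(y, N) = N*y + N = N + N*y)
W(s) = -9 + 2*s
1/(W(T(23, 1*(-4)))/(-1157823) + 3178765/(-3478491)) = 1/((-9 + 2*((1*(-4))*(1 + 23)))/(-1157823) + 3178765/(-3478491)) = 1/((-9 + 2*(-4*24))*(-1/1157823) + 3178765*(-1/3478491)) = 1/((-9 + 2*(-96))*(-1/1157823) - 3178765/3478491) = 1/((-9 - 192)*(-1/1157823) - 3178765/3478491) = 1/(-201*(-1/1157823) - 3178765/3478491) = 1/(67/385941 - 3178765/3478491) = 1/(-408860894656/447497431677) = -447497431677/408860894656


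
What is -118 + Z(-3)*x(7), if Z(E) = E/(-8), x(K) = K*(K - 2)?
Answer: -839/8 ≈ -104.88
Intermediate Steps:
x(K) = K*(-2 + K)
Z(E) = -E/8 (Z(E) = E*(-⅛) = -E/8)
-118 + Z(-3)*x(7) = -118 + (-⅛*(-3))*(7*(-2 + 7)) = -118 + 3*(7*5)/8 = -118 + (3/8)*35 = -118 + 105/8 = -839/8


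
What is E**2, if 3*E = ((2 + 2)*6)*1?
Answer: 64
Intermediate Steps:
E = 8 (E = (((2 + 2)*6)*1)/3 = ((4*6)*1)/3 = (24*1)/3 = (1/3)*24 = 8)
E**2 = 8**2 = 64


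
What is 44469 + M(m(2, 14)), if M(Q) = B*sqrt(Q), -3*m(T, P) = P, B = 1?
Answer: 44469 + I*sqrt(42)/3 ≈ 44469.0 + 2.1602*I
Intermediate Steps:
m(T, P) = -P/3
M(Q) = sqrt(Q) (M(Q) = 1*sqrt(Q) = sqrt(Q))
44469 + M(m(2, 14)) = 44469 + sqrt(-1/3*14) = 44469 + sqrt(-14/3) = 44469 + I*sqrt(42)/3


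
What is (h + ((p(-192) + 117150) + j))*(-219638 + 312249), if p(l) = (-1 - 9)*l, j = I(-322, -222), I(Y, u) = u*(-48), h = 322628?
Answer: 41892956294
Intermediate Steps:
I(Y, u) = -48*u
j = 10656 (j = -48*(-222) = 10656)
p(l) = -10*l
(h + ((p(-192) + 117150) + j))*(-219638 + 312249) = (322628 + ((-10*(-192) + 117150) + 10656))*(-219638 + 312249) = (322628 + ((1920 + 117150) + 10656))*92611 = (322628 + (119070 + 10656))*92611 = (322628 + 129726)*92611 = 452354*92611 = 41892956294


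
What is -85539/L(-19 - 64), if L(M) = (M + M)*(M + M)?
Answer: -85539/27556 ≈ -3.1042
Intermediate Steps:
L(M) = 4*M² (L(M) = (2*M)*(2*M) = 4*M²)
-85539/L(-19 - 64) = -85539*1/(4*(-19 - 64)²) = -85539/(4*(-83)²) = -85539/(4*6889) = -85539/27556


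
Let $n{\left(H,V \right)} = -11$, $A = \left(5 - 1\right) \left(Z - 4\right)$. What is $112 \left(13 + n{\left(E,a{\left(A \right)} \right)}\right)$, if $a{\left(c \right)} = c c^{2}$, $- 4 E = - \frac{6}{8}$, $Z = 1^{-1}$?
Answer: $224$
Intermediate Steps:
$Z = 1$
$E = \frac{3}{16}$ ($E = - \frac{\left(-6\right) \frac{1}{8}}{4} = \left(- \frac{1}{4}\right) \left(- \frac{3}{4}\right) = \frac{3}{16} \approx 0.1875$)
$A = -12$ ($A = \left(5 - 1\right) \left(1 - 4\right) = 4 \left(-3\right) = -12$)
$a{\left(c \right)} = c^{3}$
$112 \left(13 + n{\left(E,a{\left(A \right)} \right)}\right) = 112 \left(13 - 11\right) = 112 \cdot 2 = 224$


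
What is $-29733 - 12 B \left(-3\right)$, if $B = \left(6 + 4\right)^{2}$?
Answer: $-26133$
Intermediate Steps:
$B = 100$ ($B = 10^{2} = 100$)
$-29733 - 12 B \left(-3\right) = -29733 - 12 \cdot 100 \left(-3\right) = -29733 - 1200 \left(-3\right) = -29733 - -3600 = -29733 + 3600 = -26133$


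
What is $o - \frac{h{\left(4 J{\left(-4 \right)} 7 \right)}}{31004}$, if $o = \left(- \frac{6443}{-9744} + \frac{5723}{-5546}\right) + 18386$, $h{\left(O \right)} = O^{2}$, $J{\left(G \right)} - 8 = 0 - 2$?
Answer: $\frac{65260420216427}{3549709968} \approx 18385.0$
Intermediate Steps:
$J{\left(G \right)} = 6$ ($J{\left(G \right)} = 8 + \left(0 - 2\right) = 8 - 2 = 6$)
$o = \frac{8420029885}{457968}$ ($o = \left(\left(-6443\right) \left(- \frac{1}{9744}\right) + 5723 \left(- \frac{1}{5546}\right)\right) + 18386 = \left(\frac{6443}{9744} - \frac{97}{94}\right) + 18386 = - \frac{169763}{457968} + 18386 = \frac{8420029885}{457968} \approx 18386.0$)
$o - \frac{h{\left(4 J{\left(-4 \right)} 7 \right)}}{31004} = \frac{8420029885}{457968} - \frac{\left(4 \cdot 6 \cdot 7\right)^{2}}{31004} = \frac{8420029885}{457968} - \left(24 \cdot 7\right)^{2} \cdot \frac{1}{31004} = \frac{8420029885}{457968} - 168^{2} \cdot \frac{1}{31004} = \frac{8420029885}{457968} - 28224 \cdot \frac{1}{31004} = \frac{8420029885}{457968} - \frac{7056}{7751} = \frac{65260420216427}{3549709968}$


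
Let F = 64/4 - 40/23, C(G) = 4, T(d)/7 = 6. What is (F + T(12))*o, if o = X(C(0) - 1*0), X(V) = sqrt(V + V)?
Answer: 2588*sqrt(2)/23 ≈ 159.13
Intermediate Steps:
T(d) = 42 (T(d) = 7*6 = 42)
F = 328/23 (F = 64*(1/4) - 40*1/23 = 16 - 40/23 = 328/23 ≈ 14.261)
X(V) = sqrt(2)*sqrt(V) (X(V) = sqrt(2*V) = sqrt(2)*sqrt(V))
o = 2*sqrt(2) (o = sqrt(2)*sqrt(4 - 1*0) = sqrt(2)*sqrt(4 + 0) = sqrt(2)*sqrt(4) = sqrt(2)*2 = 2*sqrt(2) ≈ 2.8284)
(F + T(12))*o = (328/23 + 42)*(2*sqrt(2)) = 1294*(2*sqrt(2))/23 = 2588*sqrt(2)/23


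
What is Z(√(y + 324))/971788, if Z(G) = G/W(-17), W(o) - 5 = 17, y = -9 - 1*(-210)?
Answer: 5*√21/21379336 ≈ 1.0717e-6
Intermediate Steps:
y = 201 (y = -9 + 210 = 201)
W(o) = 22 (W(o) = 5 + 17 = 22)
Z(G) = G/22
Z(√(y + 324))/971788 = (√(201 + 324)/22)/971788 = (√525/22)*(1/971788) = ((5*√21)/22)*(1/971788) = (5*√21/22)*(1/971788) = 5*√21/21379336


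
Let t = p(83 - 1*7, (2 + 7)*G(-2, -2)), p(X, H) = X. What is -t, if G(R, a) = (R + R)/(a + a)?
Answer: -76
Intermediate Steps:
G(R, a) = R/a (G(R, a) = (2*R)/((2*a)) = (2*R)*(1/(2*a)) = R/a)
t = 76 (t = 83 - 1*7 = 83 - 7 = 76)
-t = -1*76 = -76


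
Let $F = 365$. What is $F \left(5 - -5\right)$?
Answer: $3650$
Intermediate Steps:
$F \left(5 - -5\right) = 365 \left(5 - -5\right) = 365 \left(5 + 5\right) = 365 \cdot 10 = 3650$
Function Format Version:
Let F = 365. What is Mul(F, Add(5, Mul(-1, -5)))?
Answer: 3650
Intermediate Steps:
Mul(F, Add(5, Mul(-1, -5))) = Mul(365, Add(5, Mul(-1, -5))) = Mul(365, Add(5, 5)) = Mul(365, 10) = 3650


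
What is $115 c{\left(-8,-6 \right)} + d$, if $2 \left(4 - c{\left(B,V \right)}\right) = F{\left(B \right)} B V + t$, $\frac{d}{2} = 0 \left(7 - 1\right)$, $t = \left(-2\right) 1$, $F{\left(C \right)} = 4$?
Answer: $-10465$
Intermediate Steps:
$t = -2$
$d = 0$ ($d = 2 \cdot 0 \left(7 - 1\right) = 2 \cdot 0 \cdot 6 = 2 \cdot 0 = 0$)
$c{\left(B,V \right)} = 5 - 2 B V$ ($c{\left(B,V \right)} = 4 - \frac{4 B V - 2}{2} = 4 - \frac{-2 + 4 B V}{2} = 4 - \left(-1 + 2 B V\right) = 5 - 2 B V$)
$115 c{\left(-8,-6 \right)} + d = 115 \left(5 - \left(-16\right) \left(-6\right)\right) + 0 = 115 \left(5 - 96\right) + 0 = 115 \left(-91\right) + 0 = -10465 + 0 = -10465$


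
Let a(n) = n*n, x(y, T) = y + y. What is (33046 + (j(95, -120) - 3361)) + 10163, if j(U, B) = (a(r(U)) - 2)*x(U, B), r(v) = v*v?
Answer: 15475658218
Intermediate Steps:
x(y, T) = 2*y
r(v) = v²
a(n) = n²
j(U, B) = 2*U*(-2 + U⁴) (j(U, B) = ((U²)² - 2)*(2*U) = (U⁴ - 2)*(2*U) = (-2 + U⁴)*(2*U) = 2*U*(-2 + U⁴))
(33046 + (j(95, -120) - 3361)) + 10163 = (33046 + (2*95*(-2 + 95⁴) - 3361)) + 10163 = (33046 + (2*95*(-2 + 81450625) - 3361)) + 10163 = (33046 + (2*95*81450623 - 3361)) + 10163 = (33046 + (15475618370 - 3361)) + 10163 = (33046 + 15475615009) + 10163 = 15475648055 + 10163 = 15475658218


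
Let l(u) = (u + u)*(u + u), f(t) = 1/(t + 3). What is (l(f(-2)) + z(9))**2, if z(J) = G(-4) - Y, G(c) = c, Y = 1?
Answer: 1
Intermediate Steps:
z(J) = -5 (z(J) = -4 - 1*1 = -4 - 1 = -5)
f(t) = 1/(3 + t)
l(u) = 4*u**2 (l(u) = (2*u)*(2*u) = 4*u**2)
(l(f(-2)) + z(9))**2 = (4*(1/(3 - 2))**2 - 5)**2 = (4*(1/1)**2 - 5)**2 = (4*1**2 - 5)**2 = (4*1 - 5)**2 = (4 - 5)**2 = (-1)**2 = 1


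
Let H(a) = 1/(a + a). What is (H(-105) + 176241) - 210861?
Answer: -7270201/210 ≈ -34620.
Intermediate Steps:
H(a) = 1/(2*a)
(H(-105) + 176241) - 210861 = ((1/2)/(-105) + 176241) - 210861 = ((1/2)*(-1/105) + 176241) - 210861 = (-1/210 + 176241) - 210861 = 37010609/210 - 210861 = -7270201/210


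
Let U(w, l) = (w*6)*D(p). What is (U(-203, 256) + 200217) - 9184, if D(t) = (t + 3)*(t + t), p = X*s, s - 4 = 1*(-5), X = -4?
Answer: 122825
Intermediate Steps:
s = -1 (s = 4 + 1*(-5) = 4 - 5 = -1)
p = 4 (p = -4*(-1) = 4)
D(t) = 2*t*(3 + t) (D(t) = (3 + t)*(2*t) = 2*t*(3 + t))
U(w, l) = 336*w (U(w, l) = (w*6)*(2*4*(3 + 4)) = (6*w)*(2*4*7) = (6*w)*56 = 336*w)
(U(-203, 256) + 200217) - 9184 = (336*(-203) + 200217) - 9184 = (-68208 + 200217) - 9184 = 132009 - 9184 = 122825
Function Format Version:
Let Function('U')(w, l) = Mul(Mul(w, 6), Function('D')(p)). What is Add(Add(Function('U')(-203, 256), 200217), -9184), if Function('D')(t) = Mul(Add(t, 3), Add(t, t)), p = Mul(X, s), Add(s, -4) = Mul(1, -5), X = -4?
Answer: 122825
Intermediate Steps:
s = -1 (s = Add(4, Mul(1, -5)) = Add(4, -5) = -1)
p = 4 (p = Mul(-4, -1) = 4)
Function('D')(t) = Mul(2, t, Add(3, t)) (Function('D')(t) = Mul(Add(3, t), Mul(2, t)) = Mul(2, t, Add(3, t)))
Function('U')(w, l) = Mul(336, w) (Function('U')(w, l) = Mul(Mul(w, 6), Mul(2, 4, Add(3, 4))) = Mul(Mul(6, w), Mul(2, 4, 7)) = Mul(Mul(6, w), 56) = Mul(336, w))
Add(Add(Function('U')(-203, 256), 200217), -9184) = Add(Add(Mul(336, -203), 200217), -9184) = Add(Add(-68208, 200217), -9184) = Add(132009, -9184) = 122825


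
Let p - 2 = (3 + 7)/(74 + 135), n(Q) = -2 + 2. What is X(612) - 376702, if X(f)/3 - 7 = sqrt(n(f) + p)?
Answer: -376681 + 6*sqrt(22363)/209 ≈ -3.7668e+5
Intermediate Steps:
n(Q) = 0
p = 428/209 (p = 2 + (3 + 7)/(74 + 135) = 2 + 10/209 = 428/209 ≈ 2.0478)
X(f) = 21 + 6*sqrt(22363)/209 (X(f) = 21 + 3*sqrt(0 + 428/209) = 21 + 3*sqrt(428/209) = 21 + 3*(2*sqrt(22363)/209) = 21 + 6*sqrt(22363)/209)
X(612) - 376702 = (21 + 6*sqrt(22363)/209) - 376702 = -376681 + 6*sqrt(22363)/209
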